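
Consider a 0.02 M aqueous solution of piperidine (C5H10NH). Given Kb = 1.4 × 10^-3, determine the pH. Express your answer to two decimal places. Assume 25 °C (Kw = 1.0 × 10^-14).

C5H10NH + H2O ⇌ C5H10NH2+ + OH-
Kb = [OH-]²/(0.02 − [OH-]) = 1.4 × 10^-3
The 5% rule fails; solving [OH-]² + Kb·[OH-] − Kb·C₀ = 0 exactly:
[OH-] = (−Kb + √(Kb² + 4·Kb·C₀))/2 = 4.64 × 10^-3 M
pOH = −log(4.64 × 10^-3) = 2.33; pH = 14.00 − 2.33 = 11.67

pH = 11.67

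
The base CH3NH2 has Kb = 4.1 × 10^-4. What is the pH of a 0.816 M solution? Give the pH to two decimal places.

pH = 12.26

CH3NH2 + H2O ⇌ CH3NH3+ + OH-
From the ICE table, Kb = [OH-]²/(0.816 − [OH-]) = 4.1 × 10^-4.
Assume [OH-] ≪ 0.816: [OH-] ≈ √(4.1 × 10^-4 × 0.816) = 1.83 × 10^-2 M
pOH = 1.74, so pH = 14.00 − pOH = 12.26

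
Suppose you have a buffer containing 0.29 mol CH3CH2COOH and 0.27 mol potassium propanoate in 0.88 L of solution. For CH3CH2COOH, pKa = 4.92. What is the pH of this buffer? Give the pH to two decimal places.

pH = 4.89

Henderson–Hasselbalch: pH = pKa + log([CH3CH2COO-]/[CH3CH2COOH]) = 4.92 + log(0.27/0.29)
pH = 4.92 + (-0.031) = 4.89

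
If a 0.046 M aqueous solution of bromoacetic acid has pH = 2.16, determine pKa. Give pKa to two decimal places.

[H+] = 10^(-2.16) = 6.92 × 10^-3 M
At equilibrium [HA] = 0.046 − 6.92 × 10^-3 = 3.91 × 10^-2 M
Ka = [H+][A-]/[HA] = (6.92 × 10^-3)² / 3.91 × 10^-2 = 1.22 × 10^-3
pKa = -log(1.22 × 10^-3) = 2.91

pKa = 2.91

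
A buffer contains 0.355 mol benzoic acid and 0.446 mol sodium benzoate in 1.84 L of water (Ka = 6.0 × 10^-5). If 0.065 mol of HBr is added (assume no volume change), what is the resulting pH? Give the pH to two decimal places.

Added H+ converts C6H5COO- to C6H5COOH: C6H5COOH → 0.42 mol, C6H5COO- → 0.381 mol.
pKa = −log(6.0 × 10^-5) = 4.222
pH = pKa + log(n_C6H5COO-/n_C6H5COOH) = 4.222 + log(0.381/0.42) = 4.222 + (-0.042)

pH = 4.18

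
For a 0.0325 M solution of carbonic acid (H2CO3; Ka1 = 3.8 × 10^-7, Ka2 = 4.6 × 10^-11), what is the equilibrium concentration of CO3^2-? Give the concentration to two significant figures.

First ionization gives [H+] ≈ [HCO3-] = 1.11 × 10^-4 M.
Second step: Ka2 = [H+][CO3^2-]/[HCO3-] ≈ [CO3^2-] (since [H+] ≈ [HCO3-]).
So [CO3^2-] ≈ Ka2.

4.6 × 10^-11 M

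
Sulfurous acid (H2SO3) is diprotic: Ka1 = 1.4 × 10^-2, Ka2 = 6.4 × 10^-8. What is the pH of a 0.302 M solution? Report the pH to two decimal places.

Ka1 ≫ Ka2, so treat the first dissociation as the only significant source of H+.
Ka1 = x²/(0.302 − x) = 1.4 × 10^-2
Solving the quadratic: x = (−Ka1 + √(Ka1² + 4·Ka1·C₀))/2 = 5.84 × 10^-2 M
pH = −log(5.84 × 10^-2) = 1.23

pH = 1.23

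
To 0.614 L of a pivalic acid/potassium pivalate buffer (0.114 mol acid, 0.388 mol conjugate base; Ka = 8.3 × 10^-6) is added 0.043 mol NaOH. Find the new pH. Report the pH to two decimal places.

pH = 5.86

After neutralization: n((CH3)3CCOOH) = 0.071 mol, n((CH3)3CCOO-) = 0.431 mol.
pKa = −log(8.3 × 10^-6) = 5.081
Henderson–Hasselbalch with mole ratio 0.431/0.071: pH = 5.081 + (+0.783)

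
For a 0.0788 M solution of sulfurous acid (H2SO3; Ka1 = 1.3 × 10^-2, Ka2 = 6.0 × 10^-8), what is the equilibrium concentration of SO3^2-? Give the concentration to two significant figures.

First ionization gives [H+] ≈ [HSO3-] = 2.62 × 10^-2 M.
Second step: Ka2 = [H+][SO3^2-]/[HSO3-] ≈ [SO3^2-] (since [H+] ≈ [HSO3-]).
So [SO3^2-] ≈ Ka2.

6.0 × 10^-8 M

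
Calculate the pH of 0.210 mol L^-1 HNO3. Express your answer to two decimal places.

HNO3 is a strong acid and dissociates completely, so [H+] = 0.210 M.
pH = -log(0.21) = 0.68

pH = 0.68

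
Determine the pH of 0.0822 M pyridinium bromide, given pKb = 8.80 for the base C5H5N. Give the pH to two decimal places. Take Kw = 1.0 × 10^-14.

pH = 3.14

C5H5NH+ is the conjugate acid of the weak base C5H5N.
Kb = 10^(−8.80) = 1.58 × 10^-9
Ka = Kw/Kb = 1.0×10^-14 / 1.58 × 10^-9 = 6.33 × 10^-6
Ka = x²/(0.0822 − x) = 6.33 × 10^-6
Neglecting x in the denominator: x = √(6.33 × 10^-6 × 0.0822) = 7.21 × 10^-4 M
pH = −log(7.21 × 10^-4) = 3.14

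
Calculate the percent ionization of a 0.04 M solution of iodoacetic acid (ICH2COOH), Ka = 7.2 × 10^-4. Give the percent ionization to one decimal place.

ICH2COOH ⇌ ICH2COO- + H+; let x = [H+] at equilibrium.
Solve x² + 0.00072x − 2.88e-05 = 0 → x = 5.02 × 10^-3 M
% ionization = x/C₀ × 100% = 5.02 × 10^-3/0.04 × 100% = 12.5%

12.5%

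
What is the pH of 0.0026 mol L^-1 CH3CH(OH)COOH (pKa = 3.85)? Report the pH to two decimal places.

CH3CH(OH)COOH ⇌ CH3CH(OH)COO- + H+
Ka = 10^(−3.85) = 1.41 × 10^-4
From the ICE table, Ka = [H+]²/(0.0026 − [H+]) = 1.41 × 10^-4.
[H+] is not negligible relative to C₀; solve [H+]² + 0.000141·[H+] − 3.67e-07 = 0.
[H+] = [−0.000141 + √(0.000141² + 1.47e-06)]/2 = 5.39 × 10^-4 M
pH = −log(5.39 × 10^-4) = 3.27

pH = 3.27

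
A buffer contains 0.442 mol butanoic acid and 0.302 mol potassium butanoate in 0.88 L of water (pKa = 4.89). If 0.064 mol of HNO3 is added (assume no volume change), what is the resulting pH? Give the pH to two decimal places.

pH = 4.56

After neutralization: n(CH3(CH2)2COOH) = 0.506 mol, n(CH3(CH2)2COO-) = 0.238 mol.
pH = pKa + log(n_CH3(CH2)2COO-/n_CH3(CH2)2COOH) = 4.89 + log(0.238/0.506) = 4.89 + (-0.328)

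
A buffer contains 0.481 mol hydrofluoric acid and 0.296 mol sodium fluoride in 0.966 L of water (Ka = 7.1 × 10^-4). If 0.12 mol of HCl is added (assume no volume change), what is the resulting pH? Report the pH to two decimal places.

Added H+ converts F- to HF: HF → 0.601 mol, F- → 0.176 mol.
pKa = −log(7.1 × 10^-4) = 3.149
Henderson–Hasselbalch with mole ratio 0.176/0.601: pH = 3.149 + (-0.533)

pH = 2.62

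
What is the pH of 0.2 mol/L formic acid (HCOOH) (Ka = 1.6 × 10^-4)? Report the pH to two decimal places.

HCOOH ⇌ HCOO- + H+
Let x = [H+] at equilibrium. Ka = x²/(0.2 − x).
Assume x ≪ 0.2: x ≈ √(1.6 × 10^-4 × 0.2) = 5.66 × 10^-3 M
pH = −log[H+] = −log(5.66 × 10^-3) = 2.25

pH = 2.25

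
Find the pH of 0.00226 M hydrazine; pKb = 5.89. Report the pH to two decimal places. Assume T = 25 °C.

N2H4 + H2O ⇌ N2H5+ + OH-
Kb = 10^(−5.89) = 1.29 × 10^-6
From the ICE table, Kb = [OH-]²/(0.00226 − [OH-]) = 1.29 × 10^-6.
Neglecting [OH-] in the denominator: [OH-] = √(1.29 × 10^-6 × 0.00226) = 5.40 × 10^-5 M
pOH = 4.27, so pH = 14.00 − pOH = 9.73

pH = 9.73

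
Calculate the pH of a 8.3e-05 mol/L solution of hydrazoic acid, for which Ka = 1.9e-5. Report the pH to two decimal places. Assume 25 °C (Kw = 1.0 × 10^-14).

pH = 4.50

HN3 ⇌ N3- + H+
Let x = [H+] at equilibrium. Ka = x²/(8.3e-05 − x).
Here C₀/Ka ≈ 4.37, so the small-x approximation fails. Use the quadratic:
x = (−Ka + √(Ka² + 4·Ka·C₀))/2 = 3.13 × 10^-5 M
pH = −log(3.13 × 10^-5) = 4.50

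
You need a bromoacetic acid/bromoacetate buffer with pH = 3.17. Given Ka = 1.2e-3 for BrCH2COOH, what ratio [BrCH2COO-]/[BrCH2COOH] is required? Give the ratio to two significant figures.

ratio = 1.8

pKa = -log(1.2 × 10^-3) = 2.921
pH = pKa + log(r) ⇒ log(r) = 3.17 − 2.921 = +0.249
r = [BrCH2COO-]/[BrCH2COOH] = 10^(+0.249) = 1.77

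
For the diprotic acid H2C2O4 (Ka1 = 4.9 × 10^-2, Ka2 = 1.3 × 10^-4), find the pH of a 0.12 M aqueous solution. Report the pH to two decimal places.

pH = 1.25

Ka1 ≫ Ka2, so treat the first dissociation as the only significant source of H+.
Ka1 = x²/(0.12 − x) = 4.9 × 10^-2
Solving the quadratic: x = (−Ka1 + √(Ka1² + 4·Ka1·C₀))/2 = 5.60 × 10^-2 M
pH = −log(5.60 × 10^-2) = 1.25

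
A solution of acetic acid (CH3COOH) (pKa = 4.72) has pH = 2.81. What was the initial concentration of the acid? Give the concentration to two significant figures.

[H+] = 10^(-2.81) = 1.55 × 10^-3 M = x
Ka = 10^(−4.72) = 1.91 × 10^-5
Ka = x²/(C₀ − x) ⇒ C₀ = x + x²/Ka
C₀ = 1.55 × 10^-3 + (1.55 × 10^-3)²/(1.91 × 10^-5) = 1.27 × 10^-1 M

C₀ = 1.3 × 10^-1 M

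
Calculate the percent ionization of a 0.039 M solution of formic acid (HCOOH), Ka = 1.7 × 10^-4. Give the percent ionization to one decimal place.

HCOOH ⇌ HCOO- + H+; let x = [H+] at equilibrium.
Solve x² + 0.00017x − 6.63e-06 = 0 → x = 2.49 × 10^-3 M
Fraction ionized = 2.49 × 10^-3 / 0.039 = 0.0638 → 6.4%

6.4%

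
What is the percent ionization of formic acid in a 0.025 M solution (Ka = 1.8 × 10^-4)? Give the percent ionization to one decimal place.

HCOOH ⇌ HCOO- + H+; let x = [H+] at equilibrium.
Solve x² + 0.00018x − 4.5e-06 = 0 → x = 2.03 × 10^-3 M
% ionization = x/C₀ × 100% = 2.03 × 10^-3/0.025 × 100% = 8.1%

8.1%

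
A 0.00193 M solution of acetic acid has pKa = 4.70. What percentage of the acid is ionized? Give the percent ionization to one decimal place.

CH3COOH ⇌ CH3COO- + H+; let x = [H+] at equilibrium.
Ka = 10^(−4.70) = 2.00 × 10^-5
Solve x² + 2e-05x − 3.86e-08 = 0 → x = 1.87 × 10^-4 M
% ionization = x/C₀ × 100% = 1.87 × 10^-4/0.00193 × 100% = 9.7%

9.7%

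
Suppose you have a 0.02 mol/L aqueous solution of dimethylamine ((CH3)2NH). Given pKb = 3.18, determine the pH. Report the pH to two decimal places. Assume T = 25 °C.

(CH3)2NH + H2O ⇌ (CH3)2NH2+ + OH-
Kb = 10^(−3.18) = 6.61 × 10^-4
Kb = x²/(0.02 − x) = 6.61 × 10^-4
x is not negligible relative to C₀; solve x² + 0.000661·x − 1.32e-05 = 0.
x = [−0.000661 + √(0.000661² + 5.29e-05)]/2 = 3.32 × 10^-3 M
pOH = 2.48, so pH = 14.00 − pOH = 11.52

pH = 11.52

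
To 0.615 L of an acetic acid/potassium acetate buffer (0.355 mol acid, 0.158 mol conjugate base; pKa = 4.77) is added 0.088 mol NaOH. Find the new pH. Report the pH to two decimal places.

OH- converts CH3COOH to CH3COO-: CH3COOH → 0.267 mol, CH3COO- → 0.246 mol.
Henderson–Hasselbalch with mole ratio 0.246/0.267: pH = 4.77 + (-0.036)

pH = 4.73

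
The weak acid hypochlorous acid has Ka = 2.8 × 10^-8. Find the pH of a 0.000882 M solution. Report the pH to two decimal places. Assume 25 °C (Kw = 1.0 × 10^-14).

HOCl ⇌ OCl- + H+
Ka = [H+]²/(0.000882 − [H+]) = 2.8 × 10^-8
Neglecting [H+] in the denominator: [H+] = √(2.8 × 10^-8 × 0.000882) = 4.97 × 10^-6 M
([H+]/C₀ = 0.56% < 5%, so the approximation holds.)
pH = −log(4.97 × 10^-6) = 5.30

pH = 5.30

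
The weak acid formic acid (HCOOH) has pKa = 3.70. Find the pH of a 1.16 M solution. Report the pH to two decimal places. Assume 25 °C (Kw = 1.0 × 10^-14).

pH = 1.82

HCOOH ⇌ HCOO- + H+
Ka = 10^(−3.70) = 2.00 × 10^-4
From the ICE table, Ka = [H+]²/(1.16 − [H+]) = 2.00 × 10^-4.
Since Ka ≪ C₀, [H+] ≈ √(Ka·C₀) = 1.52 × 10^-2 M.
([H+]/C₀ = 1.3% < 5%, so the approximation holds.)
pH = −log(1.52 × 10^-2) = 1.82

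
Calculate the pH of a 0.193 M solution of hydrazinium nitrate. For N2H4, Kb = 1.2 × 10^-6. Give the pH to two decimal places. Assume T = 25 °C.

pH = 4.40

N2H5+ is the conjugate acid of the weak base N2H4.
Ka = Kw/Kb = 1.0×10^-14 / 1.2 × 10^-6 = 8.33 × 10^-9
Ka = [H+]²/(0.193 − [H+]) = 8.33 × 10^-9
Assume [H+] ≪ 0.193: [H+] ≈ √(8.33 × 10^-9 × 0.193) = 4.01 × 10^-5 M
([H+]/C₀ = 0.021% < 5%, so the approximation holds.)
pH = −log(4.01 × 10^-5) = 4.40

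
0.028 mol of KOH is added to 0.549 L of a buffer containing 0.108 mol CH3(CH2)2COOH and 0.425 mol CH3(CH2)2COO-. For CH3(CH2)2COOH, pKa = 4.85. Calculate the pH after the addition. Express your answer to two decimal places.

pH = 5.60

OH- converts CH3(CH2)2COOH to CH3(CH2)2COO-: CH3(CH2)2COOH → 0.08 mol, CH3(CH2)2COO- → 0.453 mol.
pH = pKa + log([A⁻]/[HA]) = 4.85 + log(0.453/0.08) = 4.85 +0.753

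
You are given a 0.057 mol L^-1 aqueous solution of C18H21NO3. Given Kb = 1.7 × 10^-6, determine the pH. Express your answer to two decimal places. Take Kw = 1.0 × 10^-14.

C18H21NO3 + H2O ⇌ C18H22NO3+ + OH-
From the ICE table, Kb = x²/(0.057 − x) = 1.7 × 10^-6.
Since Kb ≪ C₀, x ≈ √(Kb·C₀) = 3.11 × 10^-4 M.
pOH = 3.51, so pH = 14.00 − pOH = 10.49

pH = 10.49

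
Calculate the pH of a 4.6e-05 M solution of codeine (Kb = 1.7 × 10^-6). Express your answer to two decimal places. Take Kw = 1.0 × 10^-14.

C18H21NO3 + H2O ⇌ C18H22NO3+ + OH-
Kb = x²/(4.6e-05 − x) = 1.7 × 10^-6
The 5% rule fails; solving x² + Kb·x − Kb·C₀ = 0 exactly:
x = [−1.7e-06 + √(1.7e-06² + 3.13e-10)]/2 = 8.03 × 10^-6 M
pOH = −log(8.03 × 10^-6) = 5.10; pH = 14.00 − 5.10 = 8.90

pH = 8.90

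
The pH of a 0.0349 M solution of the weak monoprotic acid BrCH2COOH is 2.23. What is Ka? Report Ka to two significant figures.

[H+] = 10^(-2.23) = 5.89 × 10^-3 M
At equilibrium [HA] = 0.0349 − 5.89 × 10^-3 = 2.90 × 10^-2 M
Ka = [H+][A-]/[HA] = (5.89 × 10^-3)² / 2.90 × 10^-2 = 1.2 × 10^-3

Ka = 1.2 × 10^-3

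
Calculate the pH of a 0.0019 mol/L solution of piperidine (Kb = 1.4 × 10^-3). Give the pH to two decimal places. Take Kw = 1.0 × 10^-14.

pH = 11.03

C5H10NH + H2O ⇌ C5H10NH2+ + OH-
Let x = [OH-] at equilibrium. Kb = x²/(0.0019 − x).
x is not negligible relative to C₀; solve x² + 0.0014·x − 2.66e-06 = 0.
x = (−Kb + √(Kb² + 4·Kb·C₀))/2 = 1.07 × 10^-3 M
pOH = −log(1.07 × 10^-3) = 2.97; pH = 14.00 − 2.97 = 11.03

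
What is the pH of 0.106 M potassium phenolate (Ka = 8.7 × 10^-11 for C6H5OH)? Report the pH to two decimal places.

C6H5O- is the conjugate base of the weak acid C6H5OH.
Kb = Kw/Ka = 1.0×10^-14 / 8.7 × 10^-11 = 1.15 × 10^-4
Kb = x²/(0.106 − x) = 1.15 × 10^-4
Assume x ≪ 0.106: x ≈ √(1.15 × 10^-4 × 0.106) = 3.49 × 10^-3 M
pOH = 2.46, so pH = 14.00 − pOH = 11.54

pH = 11.54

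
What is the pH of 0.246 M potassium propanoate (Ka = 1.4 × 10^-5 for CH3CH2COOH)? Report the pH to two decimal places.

CH3CH2COO- is the conjugate base of the weak acid CH3CH2COOH.
Kb = Kw/Ka = 1.0×10^-14 / 1.4 × 10^-5 = 7.14 × 10^-10
From the ICE table, Kb = [OH-]²/(0.246 − [OH-]) = 7.14 × 10^-10.
Assume [OH-] ≪ 0.246: [OH-] ≈ √(7.14 × 10^-10 × 0.246) = 1.33 × 10^-5 M
pOH = 4.88, so pH = 14.00 − pOH = 9.12

pH = 9.12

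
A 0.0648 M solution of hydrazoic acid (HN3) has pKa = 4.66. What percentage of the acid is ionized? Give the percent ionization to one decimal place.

HN3 ⇌ N3- + H+; let x = [H+] at equilibrium.
Ka = 10^(−4.66) = 2.19 × 10^-5
x ≈ √(Ka·C₀) = √(2.19 × 10^-5 × 0.0648) = 1.19 × 10^-3 M
Fraction ionized = 1.19 × 10^-3 / 0.0648 = 0.0184 → 1.8%

1.8%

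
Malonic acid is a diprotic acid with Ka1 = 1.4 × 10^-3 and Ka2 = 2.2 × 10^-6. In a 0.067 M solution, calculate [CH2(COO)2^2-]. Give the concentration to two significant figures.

First ionization gives [H+] ≈ [CH2(COOH)COO-] = 9.01 × 10^-3 M.
Second step: Ka2 = [H+][CH2(COO)2^2-]/[CH2(COOH)COO-] ≈ [CH2(COO)2^2-] (since [H+] ≈ [CH2(COOH)COO-]).
So [CH2(COO)2^2-] ≈ Ka2.

2.2 × 10^-6 M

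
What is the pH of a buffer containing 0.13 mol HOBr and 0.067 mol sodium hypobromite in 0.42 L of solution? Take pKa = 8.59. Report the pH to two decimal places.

Using pH = pKa + log([base]/[acid]) with [base]/[acid] = 0.067/0.13:
pH = 8.59 + (-0.288) = 8.30

pH = 8.30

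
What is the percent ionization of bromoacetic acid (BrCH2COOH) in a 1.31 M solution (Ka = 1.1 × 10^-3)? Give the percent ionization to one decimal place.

2.9%

BrCH2COOH ⇌ BrCH2COO- + H+; let x = [H+] at equilibrium.
x ≈ √(Ka·C₀) = √(1.1 × 10^-3 × 1.31) = 3.80 × 10^-2 M
% ionization = x/C₀ × 100% = 3.80 × 10^-2/1.31 × 100% = 2.9%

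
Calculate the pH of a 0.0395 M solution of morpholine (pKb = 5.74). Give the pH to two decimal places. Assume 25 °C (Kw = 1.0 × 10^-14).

pH = 10.43

C4H8ONH + H2O ⇌ C4H8ONH2+ + OH-
Kb = 10^(−5.74) = 1.82 × 10^-6
Kb = x²/(0.0395 − x) = 1.82 × 10^-6
Assume x ≪ 0.0395: x ≈ √(1.82 × 10^-6 × 0.0395) = 2.68 × 10^-4 M
Check: 0.68% ionized — well under 5%, approximation valid.
pOH = 3.57, so pH = 14.00 − pOH = 10.43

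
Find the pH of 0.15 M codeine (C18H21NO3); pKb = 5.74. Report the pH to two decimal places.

pH = 10.72

C18H21NO3 + H2O ⇌ C18H22NO3+ + OH-
Kb = 10^(−5.74) = 1.82 × 10^-6
Let x = [OH-] at equilibrium. Kb = x²/(0.15 − x).
Since Kb ≪ C₀, x ≈ √(Kb·C₀) = 5.22 × 10^-4 M.
pOH = −log(5.22 × 10^-4) = 3.28; pH = 14.00 − 3.28 = 10.72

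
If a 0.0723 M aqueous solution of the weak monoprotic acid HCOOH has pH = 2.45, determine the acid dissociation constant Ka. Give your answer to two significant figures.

[H+] = 10^(-2.45) = 3.55 × 10^-3 M
At equilibrium [HA] = 0.0723 − 3.55 × 10^-3 = 6.88 × 10^-2 M
Ka = [H+][A-]/[HA] = (3.55 × 10^-3)² / 6.88 × 10^-2 = 1.8 × 10^-4

Ka = 1.8 × 10^-4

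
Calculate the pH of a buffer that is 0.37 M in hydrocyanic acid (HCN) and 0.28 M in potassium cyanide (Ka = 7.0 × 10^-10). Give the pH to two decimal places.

pH = 9.03

pKa = −log(7.0 × 10^-10) = 9.155
pH = pKa + log([A⁻]/[HA]) = 9.155 + log(0.28/0.37)
pH = 9.155 + (-0.121) = 9.03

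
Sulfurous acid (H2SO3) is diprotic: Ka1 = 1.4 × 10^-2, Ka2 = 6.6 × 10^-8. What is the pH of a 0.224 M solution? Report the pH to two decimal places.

pH = 1.31

Ka1 ≫ Ka2, so treat the first dissociation as the only significant source of H+.
Ka1 = x²/(0.224 − x) = 1.4 × 10^-2
Solving the quadratic: x = (−Ka1 + √(Ka1² + 4·Ka1·C₀))/2 = 4.94 × 10^-2 M
pH = −log(4.94 × 10^-2) = 1.31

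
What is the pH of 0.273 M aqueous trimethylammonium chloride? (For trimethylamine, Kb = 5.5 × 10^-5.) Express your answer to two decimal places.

(CH3)3NH+ is the conjugate acid of the weak base (CH3)3N.
Ka = Kw/Kb = 1.0×10^-14 / 5.5 × 10^-5 = 1.82 × 10^-10
From the ICE table, Ka = x²/(0.273 − x) = 1.82 × 10^-10.
Neglecting x in the denominator: x = √(1.82 × 10^-10 × 0.273) = 7.05 × 10^-6 M
Check: 0.0026% ionized — well under 5%, approximation valid.
pH = −log(7.05 × 10^-6) = 5.15

pH = 5.15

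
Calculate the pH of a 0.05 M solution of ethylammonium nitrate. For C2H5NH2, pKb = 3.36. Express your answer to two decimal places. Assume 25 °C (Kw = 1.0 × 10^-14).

C2H5NH3+ is the conjugate acid of the weak base C2H5NH2.
Kb = 10^(−3.36) = 4.37 × 10^-4
Ka = Kw/Kb = 1.0×10^-14 / 4.37 × 10^-4 = 2.29 × 10^-11
Ka = x²/(0.05 − x) = 2.29 × 10^-11
Neglecting x in the denominator: x = √(2.29 × 10^-11 × 0.05) = 1.07 × 10^-6 M
pH = −log(1.07 × 10^-6) = 5.97

pH = 5.97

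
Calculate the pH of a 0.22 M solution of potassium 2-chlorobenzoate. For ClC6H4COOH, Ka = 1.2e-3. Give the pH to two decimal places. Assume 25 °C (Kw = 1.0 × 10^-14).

ClC6H4COO- is the conjugate base of the weak acid ClC6H4COOH.
Kb = Kw/Ka = 1.0×10^-14 / 1.2 × 10^-3 = 8.33 × 10^-12
Kb = [OH-]²/(0.22 − [OH-]) = 8.33 × 10^-12
Assume [OH-] ≪ 0.22: [OH-] ≈ √(8.33 × 10^-12 × 0.22) = 1.35 × 10^-6 M
pOH = 5.87, so pH = 14.00 − pOH = 8.13

pH = 8.13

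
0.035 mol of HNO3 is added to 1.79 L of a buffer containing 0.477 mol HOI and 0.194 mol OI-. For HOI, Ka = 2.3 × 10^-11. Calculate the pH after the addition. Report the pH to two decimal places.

Added H+ converts OI- to HOI: HOI → 0.512 mol, OI- → 0.159 mol.
pKa = −log(2.3 × 10^-11) = 10.638
pH = pKa + log([A⁻]/[HA]) = 10.638 + log(0.159/0.512) = 10.638 -0.508

pH = 10.13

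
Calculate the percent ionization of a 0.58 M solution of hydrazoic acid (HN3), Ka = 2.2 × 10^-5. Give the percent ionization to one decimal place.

0.6%

HN3 ⇌ N3- + H+; let x = [H+] at equilibrium.
x ≈ √(Ka·C₀) = √(2.2 × 10^-5 × 0.58) = 3.57 × 10^-3 M
Fraction ionized = 3.57 × 10^-3 / 0.58 = 0.0062 → 0.6%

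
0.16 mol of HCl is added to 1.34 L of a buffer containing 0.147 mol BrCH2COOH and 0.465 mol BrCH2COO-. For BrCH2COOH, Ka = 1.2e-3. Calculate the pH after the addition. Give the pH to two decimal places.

Added H+ converts BrCH2COO- to BrCH2COOH: BrCH2COOH → 0.307 mol, BrCH2COO- → 0.305 mol.
pKa = −log(1.2 × 10^-3) = 2.921
Henderson–Hasselbalch with mole ratio 0.305/0.307: pH = 2.921 + (-0.003)

pH = 2.92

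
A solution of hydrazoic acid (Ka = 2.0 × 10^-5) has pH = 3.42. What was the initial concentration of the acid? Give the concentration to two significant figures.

[H+] = 10^(-3.42) = 3.80 × 10^-4 M = x
Ka = x²/(C₀ − x) ⇒ C₀ = x + x²/Ka
C₀ = 3.80 × 10^-4 + (3.80 × 10^-4)²/(2.0 × 10^-5) = 7.60 × 10^-3 M

C₀ = 7.6 × 10^-3 M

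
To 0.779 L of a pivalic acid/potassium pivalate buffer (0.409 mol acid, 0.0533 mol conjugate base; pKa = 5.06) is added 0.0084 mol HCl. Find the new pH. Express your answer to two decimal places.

After neutralization: n((CH3)3CCOOH) = 0.417 mol, n((CH3)3CCOO-) = 0.0449 mol.
pH = pKa + log([A⁻]/[HA]) = 5.06 + log(0.0449/0.417) = 5.06 -0.968

pH = 4.09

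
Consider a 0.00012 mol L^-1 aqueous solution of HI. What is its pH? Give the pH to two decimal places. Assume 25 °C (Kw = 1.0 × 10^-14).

pH = 3.92

HI is a strong acid and dissociates completely, so [H+] = 0.00012 M.
pH = -log(0.00012) = 3.92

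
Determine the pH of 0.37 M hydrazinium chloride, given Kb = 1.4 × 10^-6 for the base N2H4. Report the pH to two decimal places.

pH = 4.29

N2H5+ is the conjugate acid of the weak base N2H4.
Ka = Kw/Kb = 1.0×10^-14 / 1.4 × 10^-6 = 7.14 × 10^-9
Ka = x²/(0.37 − x) = 7.14 × 10^-9
Neglecting x in the denominator: x = √(7.14 × 10^-9 × 0.37) = 5.14 × 10^-5 M
pH = −log[H+] = −log(5.14 × 10^-5) = 4.29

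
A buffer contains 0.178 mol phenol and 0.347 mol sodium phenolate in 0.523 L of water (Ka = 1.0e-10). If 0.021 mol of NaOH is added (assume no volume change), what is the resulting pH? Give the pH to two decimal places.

pH = 10.37

After neutralization: n(C6H5OH) = 0.157 mol, n(C6H5O-) = 0.368 mol.
pKa = −log(1.0 × 10^-10) = 10.000
Henderson–Hasselbalch with mole ratio 0.368/0.157: pH = 10.000 + (+0.370)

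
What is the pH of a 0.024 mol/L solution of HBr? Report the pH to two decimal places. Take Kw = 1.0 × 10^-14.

HBr is a strong acid and dissociates completely, so [H+] = 0.024 M.
pH = -log(0.024) = 1.62

pH = 1.62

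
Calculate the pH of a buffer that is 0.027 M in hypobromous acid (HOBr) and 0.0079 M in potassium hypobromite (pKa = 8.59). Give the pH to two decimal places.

pH = 8.06

Using pH = pKa + log([base]/[acid]) with [base]/[acid] = 0.0079/0.027:
pH = 8.59 + (-0.534) = 8.06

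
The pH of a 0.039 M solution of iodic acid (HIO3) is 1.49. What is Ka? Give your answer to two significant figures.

Ka = 1.6 × 10^-1

[H+] = 10^(-1.49) = 3.24 × 10^-2 M
At equilibrium [HA] = 0.039 − 3.24 × 10^-2 = 6.60 × 10^-3 M
Ka = [H+][A-]/[HA] = (3.24 × 10^-2)² / 6.60 × 10^-3 = 1.6 × 10^-1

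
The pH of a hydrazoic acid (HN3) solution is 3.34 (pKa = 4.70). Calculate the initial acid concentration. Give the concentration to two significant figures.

[H+] = 10^(-3.34) = 4.57 × 10^-4 M = x
Ka = 10^(−4.70) = 2.00 × 10^-5
Ka = x²/(C₀ − x) ⇒ C₀ = x + x²/Ka
C₀ = 4.57 × 10^-4 + (4.57 × 10^-4)²/(2.00 × 10^-5) = 1.09 × 10^-2 M

C₀ = 1.1 × 10^-2 M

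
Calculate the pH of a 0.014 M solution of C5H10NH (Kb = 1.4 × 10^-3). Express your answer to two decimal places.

C5H10NH + H2O ⇌ C5H10NH2+ + OH-
From the ICE table, Kb = x²/(0.014 − x) = 1.4 × 10^-3.
The 5% rule fails; solving x² + Kb·x − Kb·C₀ = 0 exactly:
x = [−0.0014 + √(0.0014² + 7.84e-05)]/2 = 3.78 × 10^-3 M
pOH = 2.42, so pH = 14.00 − pOH = 11.58

pH = 11.58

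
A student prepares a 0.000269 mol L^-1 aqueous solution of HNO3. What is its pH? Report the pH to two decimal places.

pH = 3.57

HNO3 is a strong acid and dissociates completely, so [H+] = 0.000269 M.
pH = -log(0.000269) = 3.57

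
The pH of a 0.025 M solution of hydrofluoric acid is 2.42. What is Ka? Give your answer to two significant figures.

[H+] = 10^(-2.42) = 3.80 × 10^-3 M
At equilibrium [HA] = 0.025 − 3.80 × 10^-3 = 2.12 × 10^-2 M
Ka = [H+][A-]/[HA] = (3.80 × 10^-3)² / 2.12 × 10^-2 = 6.8 × 10^-4

Ka = 6.8 × 10^-4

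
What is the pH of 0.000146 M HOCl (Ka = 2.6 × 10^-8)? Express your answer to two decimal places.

pH = 5.71

HOCl ⇌ OCl- + H+
Ka = [H+]²/(0.000146 − [H+]) = 2.6 × 10^-8
Assume [H+] ≪ 0.000146: [H+] ≈ √(2.6 × 10^-8 × 0.000146) = 1.95 × 10^-6 M
pH = −log(1.95 × 10^-6) = 5.71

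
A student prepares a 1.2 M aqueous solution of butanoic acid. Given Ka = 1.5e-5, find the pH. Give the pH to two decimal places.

pH = 2.37

CH3(CH2)2COOH ⇌ CH3(CH2)2COO- + H+
Ka = [H+]²/(1.2 − [H+]) = 1.5 × 10^-5
Neglecting [H+] in the denominator: [H+] = √(1.5 × 10^-5 × 1.2) = 4.24 × 10^-3 M
([H+]/C₀ = 0.35% < 5%, so the approximation holds.)
pH = −log(4.24 × 10^-3) = 2.37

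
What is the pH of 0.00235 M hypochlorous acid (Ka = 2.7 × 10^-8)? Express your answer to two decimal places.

pH = 5.10

HOCl ⇌ OCl- + H+
Ka = [H+]²/(0.00235 − [H+]) = 2.7 × 10^-8
Neglecting [H+] in the denominator: [H+] = √(2.7 × 10^-8 × 0.00235) = 7.97 × 10^-6 M
([H+]/C₀ = 0.34% < 5%, so the approximation holds.)
pH = −log[H+] = −log(7.97 × 10^-6) = 5.10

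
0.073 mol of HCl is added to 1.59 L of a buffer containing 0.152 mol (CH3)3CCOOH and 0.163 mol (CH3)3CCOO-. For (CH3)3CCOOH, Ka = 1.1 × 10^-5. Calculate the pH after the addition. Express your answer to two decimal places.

Added H+ converts (CH3)3CCOO- to (CH3)3CCOOH: (CH3)3CCOOH → 0.225 mol, (CH3)3CCOO- → 0.09 mol.
pKa = −log(1.1 × 10^-5) = 4.959
pH = pKa + log([A⁻]/[HA]) = 4.959 + log(0.09/0.225) = 4.959 -0.398

pH = 4.56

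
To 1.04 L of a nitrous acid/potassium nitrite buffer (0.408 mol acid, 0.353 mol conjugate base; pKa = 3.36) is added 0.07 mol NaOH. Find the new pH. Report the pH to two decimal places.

After neutralization: n(HNO2) = 0.338 mol, n(NO2-) = 0.423 mol.
pH = pKa + log(n_NO2-/n_HNO2) = 3.36 + log(0.423/0.338) = 3.36 + (+0.097)

pH = 3.46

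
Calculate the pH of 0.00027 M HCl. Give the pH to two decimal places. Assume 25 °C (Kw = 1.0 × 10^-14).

HCl is a strong acid and dissociates completely, so [H+] = 0.00027 M.
pH = -log(0.00027) = 3.57

pH = 3.57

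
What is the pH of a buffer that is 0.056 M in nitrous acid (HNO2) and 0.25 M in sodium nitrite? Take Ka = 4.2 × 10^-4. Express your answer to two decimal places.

pKa = −log(4.2 × 10^-4) = 3.377
Using pH = pKa + log([base]/[acid]) with [base]/[acid] = 0.25/0.056:
pH = 3.377 + (+0.650) = 4.03

pH = 4.03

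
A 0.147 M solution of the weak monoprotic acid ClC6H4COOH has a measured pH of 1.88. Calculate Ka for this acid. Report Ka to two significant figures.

[H+] = 10^(-1.88) = 1.32 × 10^-2 M
At equilibrium [HA] = 0.147 − 1.32 × 10^-2 = 1.34 × 10^-1 M
Ka = [H+][A-]/[HA] = (1.32 × 10^-2)² / 1.34 × 10^-1 = 1.3 × 10^-3

Ka = 1.3 × 10^-3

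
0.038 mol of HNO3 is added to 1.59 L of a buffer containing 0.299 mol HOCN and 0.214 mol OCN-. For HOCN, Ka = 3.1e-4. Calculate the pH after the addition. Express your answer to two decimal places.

Added H+ converts OCN- to HOCN: HOCN → 0.337 mol, OCN- → 0.176 mol.
pKa = −log(3.1 × 10^-4) = 3.509
Henderson–Hasselbalch with mole ratio 0.176/0.337: pH = 3.509 + (-0.282)

pH = 3.23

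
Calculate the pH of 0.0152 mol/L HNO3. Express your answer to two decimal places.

HNO3 is a strong acid and dissociates completely, so [H+] = 0.0152 M.
pH = -log(0.0152) = 1.82

pH = 1.82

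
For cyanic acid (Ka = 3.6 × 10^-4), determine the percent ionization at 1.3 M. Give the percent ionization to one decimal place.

HOCN ⇌ OCN- + H+; let x = [H+] at equilibrium.
x ≈ √(Ka·C₀) = √(3.6 × 10^-4 × 1.3) = 2.16 × 10^-2 M
Fraction ionized = 2.16 × 10^-2 / 1.3 = 0.0166 → 1.7%

1.7%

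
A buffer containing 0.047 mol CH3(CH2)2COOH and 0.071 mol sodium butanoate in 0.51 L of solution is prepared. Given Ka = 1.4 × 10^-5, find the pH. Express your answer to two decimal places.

pKa = −log(1.4 × 10^-5) = 4.854
pH = pKa + log([A⁻]/[HA]) = 4.854 + log(0.071/0.047)
pH = 4.854 + (+0.179) = 5.03

pH = 5.03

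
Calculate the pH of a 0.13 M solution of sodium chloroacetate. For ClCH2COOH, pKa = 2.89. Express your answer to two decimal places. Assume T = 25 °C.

ClCH2COO- is the conjugate base of the weak acid ClCH2COOH.
Ka = 10^(−2.89) = 1.29 × 10^-3
Kb = Kw/Ka = 1.0×10^-14 / 1.29 × 10^-3 = 7.75 × 10^-12
From the ICE table, Kb = [OH-]²/(0.13 − [OH-]) = 7.75 × 10^-12.
Neglecting [OH-] in the denominator: [OH-] = √(7.75 × 10^-12 × 0.13) = 1.00 × 10^-6 M
Check: 0.00077% ionized — well under 5%, approximation valid.
pOH = 6.00, so pH = 14.00 − pOH = 8.00

pH = 8.00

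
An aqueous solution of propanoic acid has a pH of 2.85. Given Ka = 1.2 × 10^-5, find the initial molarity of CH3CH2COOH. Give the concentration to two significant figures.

[H+] = 10^(-2.85) = 1.41 × 10^-3 M = x
Ka = x²/(C₀ − x) ⇒ C₀ = x + x²/Ka
C₀ = 1.41 × 10^-3 + (1.41 × 10^-3)²/(1.2 × 10^-5) = 1.67 × 10^-1 M

C₀ = 1.7 × 10^-1 M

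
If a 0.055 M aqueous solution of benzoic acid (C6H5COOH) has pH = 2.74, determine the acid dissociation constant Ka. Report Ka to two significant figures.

Ka = 6.2 × 10^-5

[H+] = 10^(-2.74) = 1.82 × 10^-3 M
At equilibrium [HA] = 0.055 − 1.82 × 10^-3 = 5.32 × 10^-2 M
Ka = [H+][A-]/[HA] = (1.82 × 10^-3)² / 5.32 × 10^-2 = 6.2 × 10^-5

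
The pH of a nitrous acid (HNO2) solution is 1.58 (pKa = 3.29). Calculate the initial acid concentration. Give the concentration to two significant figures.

C₀ = 1.4 M

[H+] = 10^(-1.58) = 2.63 × 10^-2 M = x
Ka = 10^(−3.29) = 5.13 × 10^-4
Ka = x²/(C₀ − x) ⇒ C₀ = x + x²/Ka
C₀ = 2.63 × 10^-2 + (2.63 × 10^-2)²/(5.13 × 10^-4) = 1.37 M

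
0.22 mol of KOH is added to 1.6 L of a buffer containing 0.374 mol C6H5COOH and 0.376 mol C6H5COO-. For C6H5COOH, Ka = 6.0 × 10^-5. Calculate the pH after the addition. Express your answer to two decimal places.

pH = 4.81

OH- converts C6H5COOH to C6H5COO-: C6H5COOH → 0.154 mol, C6H5COO- → 0.596 mol.
pKa = −log(6.0 × 10^-5) = 4.222
pH = pKa + log([A⁻]/[HA]) = 4.222 + log(0.596/0.154) = 4.222 +0.588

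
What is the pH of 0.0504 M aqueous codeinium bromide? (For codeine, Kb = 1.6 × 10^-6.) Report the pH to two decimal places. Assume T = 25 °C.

C18H22NO3+ is the conjugate acid of the weak base C18H21NO3.
Ka = Kw/Kb = 1.0×10^-14 / 1.6 × 10^-6 = 6.25 × 10^-9
Ka = x²/(0.0504 − x) = 6.25 × 10^-9
Assume x ≪ 0.0504: x ≈ √(6.25 × 10^-9 × 0.0504) = 1.77 × 10^-5 M
Check: 0.035% ionized — well under 5%, approximation valid.
pH = −log[H+] = −log(1.77 × 10^-5) = 4.75

pH = 4.75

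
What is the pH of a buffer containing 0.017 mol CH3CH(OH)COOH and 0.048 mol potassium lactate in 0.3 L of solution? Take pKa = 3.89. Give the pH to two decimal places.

Henderson–Hasselbalch: pH = pKa + log([CH3CH(OH)COO-]/[CH3CH(OH)COOH]) = 3.89 + log(0.048/0.017)
pH = 3.89 + (+0.451) = 4.34

pH = 4.34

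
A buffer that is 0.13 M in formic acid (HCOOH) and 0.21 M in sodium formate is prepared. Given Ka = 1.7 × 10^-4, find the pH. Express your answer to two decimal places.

pKa = −log(1.7 × 10^-4) = 3.770
pH = pKa + log([A⁻]/[HA]) = 3.770 + log(0.21/0.13)
pH = 3.770 + (+0.208) = 3.98

pH = 3.98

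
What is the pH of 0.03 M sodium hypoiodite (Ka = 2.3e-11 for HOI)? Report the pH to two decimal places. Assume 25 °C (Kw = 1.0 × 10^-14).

OI- is the conjugate base of the weak acid HOI.
Kb = Kw/Ka = 1.0×10^-14 / 2.3 × 10^-11 = 4.35 × 10^-4
From the ICE table, Kb = x²/(0.03 − x) = 4.35 × 10^-4.
x is not negligible relative to C₀; solve x² + 0.000435·x − 1.31e-05 = 0.
x = [−0.000435 + √(0.000435² + 5.22e-05)]/2 = 3.40 × 10^-3 M
pOH = −log(3.40 × 10^-3) = 2.47; pH = 14.00 − 2.47 = 11.53

pH = 11.53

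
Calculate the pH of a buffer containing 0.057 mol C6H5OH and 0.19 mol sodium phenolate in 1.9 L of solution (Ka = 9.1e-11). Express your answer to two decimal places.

pH = 10.56

pKa = −log(9.1 × 10^-11) = 10.041
Using pH = pKa + log([base]/[acid]) with [base]/[acid] = 0.19/0.057:
pH = 10.041 + (+0.523) = 10.56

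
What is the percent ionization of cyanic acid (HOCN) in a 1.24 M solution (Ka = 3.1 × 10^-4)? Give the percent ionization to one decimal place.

1.6%

HOCN ⇌ OCN- + H+; let x = [H+] at equilibrium.
x ≈ √(Ka·C₀) = √(3.1 × 10^-4 × 1.24) = 1.96 × 10^-2 M
% ionization = x/C₀ × 100% = 1.96 × 10^-2/1.24 × 100% = 1.6%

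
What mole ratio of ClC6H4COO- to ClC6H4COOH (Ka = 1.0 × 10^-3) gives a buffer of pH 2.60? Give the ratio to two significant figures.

ratio = 0.40

pKa = -log(1.0 × 10^-3) = 3.000
pH = pKa + log(r) ⇒ log(r) = 2.60 − 3.000 = -0.400
r = [ClC6H4COO-]/[ClC6H4COOH] = 10^(-0.400) = 0.398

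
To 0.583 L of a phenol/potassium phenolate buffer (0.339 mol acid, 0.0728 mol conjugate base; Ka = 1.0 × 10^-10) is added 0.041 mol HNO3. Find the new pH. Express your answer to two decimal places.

After neutralization: n(C6H5OH) = 0.38 mol, n(C6H5O-) = 0.0318 mol.
pKa = −log(1.0 × 10^-10) = 10.000
pH = pKa + log([A⁻]/[HA]) = 10.000 + log(0.0318/0.38) = 10.000 -1.077

pH = 8.92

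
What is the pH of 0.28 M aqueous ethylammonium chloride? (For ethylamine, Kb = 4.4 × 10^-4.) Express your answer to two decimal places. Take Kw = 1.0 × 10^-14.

pH = 5.60

C2H5NH3+ is the conjugate acid of the weak base C2H5NH2.
Ka = Kw/Kb = 1.0×10^-14 / 4.4 × 10^-4 = 2.27 × 10^-11
Ka = [H+]²/(0.28 − [H+]) = 2.27 × 10^-11
Since Ka ≪ C₀, [H+] ≈ √(Ka·C₀) = 2.52 × 10^-6 M.
pH = −log(2.52 × 10^-6) = 5.60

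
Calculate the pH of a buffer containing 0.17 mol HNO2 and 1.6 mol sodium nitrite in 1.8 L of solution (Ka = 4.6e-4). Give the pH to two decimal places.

pH = 4.31

pKa = −log(4.6 × 10^-4) = 3.337
pH = pKa + log([A⁻]/[HA]) = 3.337 + log(1.6/0.17)
pH = 3.337 + (+0.974) = 4.31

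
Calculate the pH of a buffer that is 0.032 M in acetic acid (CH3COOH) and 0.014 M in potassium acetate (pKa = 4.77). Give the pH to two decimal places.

pH = 4.41

Using pH = pKa + log([base]/[acid]) with [base]/[acid] = 0.014/0.032:
pH = 4.77 + (-0.359) = 4.41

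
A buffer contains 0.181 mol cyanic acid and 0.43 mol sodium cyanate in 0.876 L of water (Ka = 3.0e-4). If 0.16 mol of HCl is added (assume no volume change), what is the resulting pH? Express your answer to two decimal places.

After neutralization: n(HOCN) = 0.341 mol, n(OCN-) = 0.27 mol.
pKa = −log(3.0 × 10^-4) = 3.523
pH = pKa + log(n_OCN-/n_HOCN) = 3.523 + log(0.27/0.341) = 3.523 + (-0.101)

pH = 3.42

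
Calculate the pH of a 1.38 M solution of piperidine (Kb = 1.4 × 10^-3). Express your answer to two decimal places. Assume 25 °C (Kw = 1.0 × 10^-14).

pH = 12.64

C5H10NH + H2O ⇌ C5H10NH2+ + OH-
Kb = [OH-]²/(1.38 − [OH-]) = 1.4 × 10^-3
Neglecting [OH-] in the denominator: [OH-] = √(1.4 × 10^-3 × 1.38) = 4.40 × 10^-2 M
([OH-]/C₀ = 3.2% < 5%, so the approximation holds.)
pOH = −log(4.40 × 10^-2) = 1.36; pH = 14.00 − 1.36 = 12.64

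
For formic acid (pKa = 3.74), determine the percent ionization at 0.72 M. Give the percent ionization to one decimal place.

1.6%

HCOOH ⇌ HCOO- + H+; let x = [H+] at equilibrium.
Ka = 10^(−3.74) = 1.82 × 10^-4
x ≈ √(Ka·C₀) = √(1.82 × 10^-4 × 0.72) = 1.14 × 10^-2 M
% ionization = x/C₀ × 100% = 1.14 × 10^-2/0.72 × 100% = 1.6%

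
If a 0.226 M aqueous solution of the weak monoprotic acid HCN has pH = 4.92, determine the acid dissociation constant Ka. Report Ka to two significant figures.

[H+] = 10^(-4.92) = 1.20 × 10^-5 M
At equilibrium [HA] = 0.226 − 1.20 × 10^-5 = 2.26 × 10^-1 M
Ka = [H+][A-]/[HA] = (1.20 × 10^-5)² / 2.26 × 10^-1 = 6.4 × 10^-10

Ka = 6.4 × 10^-10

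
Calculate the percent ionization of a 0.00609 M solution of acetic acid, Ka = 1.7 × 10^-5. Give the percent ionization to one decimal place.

5.1%

CH3COOH ⇌ CH3COO- + H+; let x = [H+] at equilibrium.
Solve x² + 1.7e-05x − 1.04e-07 = 0 → x = 3.13 × 10^-4 M
Fraction ionized = 3.13 × 10^-4 / 0.00609 = 0.0514 → 5.1%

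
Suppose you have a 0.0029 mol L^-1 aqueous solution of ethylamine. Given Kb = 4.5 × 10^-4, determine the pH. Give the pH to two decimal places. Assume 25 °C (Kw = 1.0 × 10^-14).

C2H5NH2 + H2O ⇌ C2H5NH3+ + OH-
Let x = [OH-] at equilibrium. Kb = x²/(0.0029 − x).
The 5% rule fails; solving x² + Kb·x − Kb·C₀ = 0 exactly:
x = (−Kb + √(Kb² + 4·Kb·C₀))/2 = 9.39 × 10^-4 M
pOH = −log(9.39 × 10^-4) = 3.03; pH = 14.00 − 3.03 = 10.97

pH = 10.97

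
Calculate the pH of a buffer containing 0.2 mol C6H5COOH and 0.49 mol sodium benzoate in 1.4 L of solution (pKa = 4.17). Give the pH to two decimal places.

pH = pKa + log([A⁻]/[HA]) = 4.17 + log(0.49/0.2)
pH = 4.17 + (+0.389) = 4.56

pH = 4.56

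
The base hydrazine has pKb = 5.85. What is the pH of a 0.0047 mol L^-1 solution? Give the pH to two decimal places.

N2H4 + H2O ⇌ N2H5+ + OH-
Kb = 10^(−5.85) = 1.41 × 10^-6
From the ICE table, Kb = [OH-]²/(0.0047 − [OH-]) = 1.41 × 10^-6.
Since Kb ≪ C₀, [OH-] ≈ √(Kb·C₀) = 8.14 × 10^-5 M.
([OH-]/C₀ = 1.7% < 5%, so the approximation holds.)
pOH = −log(8.14 × 10^-5) = 4.09; pH = 14.00 − 4.09 = 9.91

pH = 9.91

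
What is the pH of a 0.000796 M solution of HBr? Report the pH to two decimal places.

HBr is a strong acid and dissociates completely, so [H+] = 0.000796 M.
pH = -log(0.000796) = 3.10

pH = 3.10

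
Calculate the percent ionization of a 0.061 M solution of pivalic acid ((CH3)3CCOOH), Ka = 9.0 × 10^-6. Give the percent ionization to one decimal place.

1.2%

(CH3)3CCOOH ⇌ (CH3)3CCOO- + H+; let x = [H+] at equilibrium.
x ≈ √(Ka·C₀) = √(9.0 × 10^-6 × 0.061) = 7.41 × 10^-4 M
Fraction ionized = 7.41 × 10^-4 / 0.061 = 0.0121 → 1.2%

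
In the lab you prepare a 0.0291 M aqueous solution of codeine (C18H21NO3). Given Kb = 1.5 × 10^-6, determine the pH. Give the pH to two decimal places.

C18H21NO3 + H2O ⇌ C18H22NO3+ + OH-
From the ICE table, Kb = [OH-]²/(0.0291 − [OH-]) = 1.5 × 10^-6.
Neglecting [OH-] in the denominator: [OH-] = √(1.5 × 10^-6 × 0.0291) = 2.09 × 10^-4 M
pOH = 3.68, so pH = 14.00 − pOH = 10.32

pH = 10.32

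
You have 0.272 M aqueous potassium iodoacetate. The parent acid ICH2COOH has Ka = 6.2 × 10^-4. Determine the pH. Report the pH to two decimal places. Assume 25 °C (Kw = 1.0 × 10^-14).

pH = 8.32

ICH2COO- is the conjugate base of the weak acid ICH2COOH.
Kb = Kw/Ka = 1.0×10^-14 / 6.2 × 10^-4 = 1.61 × 10^-11
Let x = [OH-] at equilibrium. Kb = x²/(0.272 − x).
Assume x ≪ 0.272: x ≈ √(1.61 × 10^-11 × 0.272) = 2.09 × 10^-6 M
(x/C₀ = 0.00077% < 5%, so the approximation holds.)
pOH = −log(2.09 × 10^-6) = 5.68; pH = 14.00 − 5.68 = 8.32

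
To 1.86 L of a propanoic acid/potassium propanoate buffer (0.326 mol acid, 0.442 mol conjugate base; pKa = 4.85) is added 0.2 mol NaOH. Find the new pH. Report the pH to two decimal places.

OH- converts CH3CH2COOH to CH3CH2COO-: CH3CH2COOH → 0.126 mol, CH3CH2COO- → 0.642 mol.
Henderson–Hasselbalch with mole ratio 0.642/0.126: pH = 4.85 + (+0.707)

pH = 5.56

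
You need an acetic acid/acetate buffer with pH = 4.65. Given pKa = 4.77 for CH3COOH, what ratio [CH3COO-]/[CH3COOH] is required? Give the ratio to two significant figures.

ratio = 0.76

pH = pKa + log(r) ⇒ log(r) = 4.65 − 4.77 = -0.12
r = [CH3COO-]/[CH3COOH] = 10^(-0.12) = 0.759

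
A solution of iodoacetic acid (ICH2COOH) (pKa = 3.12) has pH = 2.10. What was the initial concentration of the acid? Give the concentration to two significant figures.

C₀ = 9.1 × 10^-2 M

[H+] = 10^(-2.10) = 7.94 × 10^-3 M = x
Ka = 10^(−3.12) = 7.59 × 10^-4
Ka = x²/(C₀ − x) ⇒ C₀ = x + x²/Ka
C₀ = 7.94 × 10^-3 + (7.94 × 10^-3)²/(7.59 × 10^-4) = 9.10 × 10^-2 M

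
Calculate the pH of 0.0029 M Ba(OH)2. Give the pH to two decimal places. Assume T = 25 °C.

Ba(OH)2 is a strong base (each formula unit releases 2 OH-); [OH-] = 0.0058 M.
pOH = -log(0.0058) = 2.24
pH = 14.00 - 2.24 = 11.76

pH = 11.76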